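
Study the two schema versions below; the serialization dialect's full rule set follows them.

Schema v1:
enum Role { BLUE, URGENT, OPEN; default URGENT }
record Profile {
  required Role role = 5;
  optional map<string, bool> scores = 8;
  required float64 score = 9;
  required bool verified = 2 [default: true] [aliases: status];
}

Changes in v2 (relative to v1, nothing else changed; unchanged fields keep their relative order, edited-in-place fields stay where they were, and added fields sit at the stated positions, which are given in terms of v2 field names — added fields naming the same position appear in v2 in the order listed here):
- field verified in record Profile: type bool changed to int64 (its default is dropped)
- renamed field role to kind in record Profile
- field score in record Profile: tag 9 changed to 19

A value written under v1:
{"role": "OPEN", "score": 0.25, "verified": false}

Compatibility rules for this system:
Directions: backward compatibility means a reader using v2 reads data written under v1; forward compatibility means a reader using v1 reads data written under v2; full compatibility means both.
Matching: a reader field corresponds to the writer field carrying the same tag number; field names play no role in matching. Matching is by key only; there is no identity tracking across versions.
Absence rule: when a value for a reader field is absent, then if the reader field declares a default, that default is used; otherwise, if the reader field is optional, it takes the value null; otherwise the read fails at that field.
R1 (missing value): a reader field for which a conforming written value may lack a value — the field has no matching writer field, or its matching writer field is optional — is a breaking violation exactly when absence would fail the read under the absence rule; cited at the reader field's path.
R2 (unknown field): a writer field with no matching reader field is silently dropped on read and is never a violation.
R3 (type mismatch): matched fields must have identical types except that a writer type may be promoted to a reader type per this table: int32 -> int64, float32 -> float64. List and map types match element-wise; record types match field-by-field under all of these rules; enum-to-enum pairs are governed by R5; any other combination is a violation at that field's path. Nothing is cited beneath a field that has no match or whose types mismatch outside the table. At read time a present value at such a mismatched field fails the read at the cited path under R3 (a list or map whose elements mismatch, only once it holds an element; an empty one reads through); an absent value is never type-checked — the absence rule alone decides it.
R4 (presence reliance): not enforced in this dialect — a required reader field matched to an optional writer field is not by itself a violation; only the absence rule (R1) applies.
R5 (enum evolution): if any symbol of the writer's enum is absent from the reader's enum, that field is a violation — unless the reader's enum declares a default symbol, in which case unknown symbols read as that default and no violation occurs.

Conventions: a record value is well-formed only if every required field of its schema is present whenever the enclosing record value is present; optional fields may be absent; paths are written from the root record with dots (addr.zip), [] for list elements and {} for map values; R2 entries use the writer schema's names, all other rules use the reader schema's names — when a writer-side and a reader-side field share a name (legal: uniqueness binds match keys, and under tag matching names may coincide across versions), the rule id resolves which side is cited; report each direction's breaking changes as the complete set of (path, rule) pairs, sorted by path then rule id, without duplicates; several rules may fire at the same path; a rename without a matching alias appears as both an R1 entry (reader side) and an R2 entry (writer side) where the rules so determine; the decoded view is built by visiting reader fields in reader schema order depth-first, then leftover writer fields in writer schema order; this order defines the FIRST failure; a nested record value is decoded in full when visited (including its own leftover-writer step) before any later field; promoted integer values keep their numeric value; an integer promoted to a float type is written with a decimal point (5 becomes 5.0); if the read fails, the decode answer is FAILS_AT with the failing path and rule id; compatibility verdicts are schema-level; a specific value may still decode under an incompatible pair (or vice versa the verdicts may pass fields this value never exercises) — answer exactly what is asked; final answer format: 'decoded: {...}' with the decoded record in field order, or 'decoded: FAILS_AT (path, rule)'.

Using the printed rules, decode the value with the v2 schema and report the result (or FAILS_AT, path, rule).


decoded: FAILS_AT (score, R1)

the writer's type comes first in each Profile pair
decode walk for Profile under reader schema v2:
  kind := "OPEN" (from writer role)
  scores := null (absent, optional -> null)
  read fails at score under R1 (no fill)
  => FAILS_AT (score, R1)
diffs on Profile not affecting the asked answer:
  field verified in record Profile: type bool changed to int64 (its default is dropped) -> a verdict-level change on Profile — the shown value reads the same
  renamed field role to kind in record Profile -> inert under this dialect — no rule fires on Profile and the result does not move


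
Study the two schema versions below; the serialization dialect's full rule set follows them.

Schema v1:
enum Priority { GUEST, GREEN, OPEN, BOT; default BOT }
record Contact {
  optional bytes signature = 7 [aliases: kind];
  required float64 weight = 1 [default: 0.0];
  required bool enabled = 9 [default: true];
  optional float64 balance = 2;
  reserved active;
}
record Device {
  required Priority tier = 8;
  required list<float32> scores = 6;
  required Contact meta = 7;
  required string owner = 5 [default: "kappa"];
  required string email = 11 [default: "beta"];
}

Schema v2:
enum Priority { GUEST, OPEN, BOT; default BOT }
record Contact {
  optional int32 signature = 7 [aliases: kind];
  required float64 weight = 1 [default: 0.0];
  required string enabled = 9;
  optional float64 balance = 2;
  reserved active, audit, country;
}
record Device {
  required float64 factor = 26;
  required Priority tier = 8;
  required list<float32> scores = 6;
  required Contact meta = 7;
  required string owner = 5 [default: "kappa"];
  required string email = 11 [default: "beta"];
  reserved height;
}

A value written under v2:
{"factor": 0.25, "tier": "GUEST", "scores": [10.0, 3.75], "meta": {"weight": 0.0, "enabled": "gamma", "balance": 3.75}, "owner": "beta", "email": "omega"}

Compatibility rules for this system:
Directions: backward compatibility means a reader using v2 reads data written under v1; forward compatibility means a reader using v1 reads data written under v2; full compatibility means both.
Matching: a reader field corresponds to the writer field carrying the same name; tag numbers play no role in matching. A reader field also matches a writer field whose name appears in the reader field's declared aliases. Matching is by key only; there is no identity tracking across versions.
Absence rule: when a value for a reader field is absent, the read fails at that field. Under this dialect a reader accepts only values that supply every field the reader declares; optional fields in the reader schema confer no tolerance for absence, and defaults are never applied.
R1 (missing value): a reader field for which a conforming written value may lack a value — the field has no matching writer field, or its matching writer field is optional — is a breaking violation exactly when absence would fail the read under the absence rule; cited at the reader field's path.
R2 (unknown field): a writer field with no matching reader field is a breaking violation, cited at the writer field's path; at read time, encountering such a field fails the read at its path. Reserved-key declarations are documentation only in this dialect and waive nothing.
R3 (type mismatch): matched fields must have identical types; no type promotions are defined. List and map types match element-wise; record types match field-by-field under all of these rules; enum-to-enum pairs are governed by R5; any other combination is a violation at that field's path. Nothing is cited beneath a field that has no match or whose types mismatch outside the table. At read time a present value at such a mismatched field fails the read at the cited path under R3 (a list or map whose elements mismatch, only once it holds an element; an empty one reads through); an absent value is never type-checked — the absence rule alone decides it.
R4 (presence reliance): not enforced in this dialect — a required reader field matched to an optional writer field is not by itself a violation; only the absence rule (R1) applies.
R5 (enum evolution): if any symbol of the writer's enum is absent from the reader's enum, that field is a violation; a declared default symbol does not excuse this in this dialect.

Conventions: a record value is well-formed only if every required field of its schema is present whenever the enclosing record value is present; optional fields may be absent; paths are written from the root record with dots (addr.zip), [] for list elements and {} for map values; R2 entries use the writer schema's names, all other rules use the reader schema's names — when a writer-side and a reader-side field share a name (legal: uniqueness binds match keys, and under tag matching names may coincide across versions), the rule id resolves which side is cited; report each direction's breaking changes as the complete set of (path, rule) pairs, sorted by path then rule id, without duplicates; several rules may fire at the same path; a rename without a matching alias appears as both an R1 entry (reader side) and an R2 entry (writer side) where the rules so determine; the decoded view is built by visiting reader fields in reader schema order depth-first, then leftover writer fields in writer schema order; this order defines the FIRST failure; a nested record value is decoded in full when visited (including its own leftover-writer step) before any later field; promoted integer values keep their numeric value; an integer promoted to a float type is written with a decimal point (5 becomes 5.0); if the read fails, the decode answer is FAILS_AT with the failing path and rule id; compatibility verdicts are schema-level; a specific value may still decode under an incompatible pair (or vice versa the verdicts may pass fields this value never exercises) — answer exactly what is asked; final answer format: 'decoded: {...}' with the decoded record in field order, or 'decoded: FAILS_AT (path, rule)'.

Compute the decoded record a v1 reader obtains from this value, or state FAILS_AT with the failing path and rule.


decoded: FAILS_AT (meta.signature, R1)

arrows below run writer -> reader for Device
decoding the Device value with the v1 reader:
  tier := "GUEST"
  scores := [10.0, 3.75]
  read fails at meta.signature under R1 (no fill)
  => FAILS_AT (meta.signature, R1)
the rest of the Device diff is inert for this question:
  added field factor to record Device: required float64, tag 26 (in v2 it sits immediately before tier) -> schema-level compatibility only; this Device value's decode is unchanged
  enum Priority (field tier in record Device): symbol GREEN removed -> schema-level compatibility only; this Device value's decode is unchanged
  field enabled in record Contact: type bool changed to string (its default is dropped) -> schema-level compatibility only; this Device value's decode is unchanged


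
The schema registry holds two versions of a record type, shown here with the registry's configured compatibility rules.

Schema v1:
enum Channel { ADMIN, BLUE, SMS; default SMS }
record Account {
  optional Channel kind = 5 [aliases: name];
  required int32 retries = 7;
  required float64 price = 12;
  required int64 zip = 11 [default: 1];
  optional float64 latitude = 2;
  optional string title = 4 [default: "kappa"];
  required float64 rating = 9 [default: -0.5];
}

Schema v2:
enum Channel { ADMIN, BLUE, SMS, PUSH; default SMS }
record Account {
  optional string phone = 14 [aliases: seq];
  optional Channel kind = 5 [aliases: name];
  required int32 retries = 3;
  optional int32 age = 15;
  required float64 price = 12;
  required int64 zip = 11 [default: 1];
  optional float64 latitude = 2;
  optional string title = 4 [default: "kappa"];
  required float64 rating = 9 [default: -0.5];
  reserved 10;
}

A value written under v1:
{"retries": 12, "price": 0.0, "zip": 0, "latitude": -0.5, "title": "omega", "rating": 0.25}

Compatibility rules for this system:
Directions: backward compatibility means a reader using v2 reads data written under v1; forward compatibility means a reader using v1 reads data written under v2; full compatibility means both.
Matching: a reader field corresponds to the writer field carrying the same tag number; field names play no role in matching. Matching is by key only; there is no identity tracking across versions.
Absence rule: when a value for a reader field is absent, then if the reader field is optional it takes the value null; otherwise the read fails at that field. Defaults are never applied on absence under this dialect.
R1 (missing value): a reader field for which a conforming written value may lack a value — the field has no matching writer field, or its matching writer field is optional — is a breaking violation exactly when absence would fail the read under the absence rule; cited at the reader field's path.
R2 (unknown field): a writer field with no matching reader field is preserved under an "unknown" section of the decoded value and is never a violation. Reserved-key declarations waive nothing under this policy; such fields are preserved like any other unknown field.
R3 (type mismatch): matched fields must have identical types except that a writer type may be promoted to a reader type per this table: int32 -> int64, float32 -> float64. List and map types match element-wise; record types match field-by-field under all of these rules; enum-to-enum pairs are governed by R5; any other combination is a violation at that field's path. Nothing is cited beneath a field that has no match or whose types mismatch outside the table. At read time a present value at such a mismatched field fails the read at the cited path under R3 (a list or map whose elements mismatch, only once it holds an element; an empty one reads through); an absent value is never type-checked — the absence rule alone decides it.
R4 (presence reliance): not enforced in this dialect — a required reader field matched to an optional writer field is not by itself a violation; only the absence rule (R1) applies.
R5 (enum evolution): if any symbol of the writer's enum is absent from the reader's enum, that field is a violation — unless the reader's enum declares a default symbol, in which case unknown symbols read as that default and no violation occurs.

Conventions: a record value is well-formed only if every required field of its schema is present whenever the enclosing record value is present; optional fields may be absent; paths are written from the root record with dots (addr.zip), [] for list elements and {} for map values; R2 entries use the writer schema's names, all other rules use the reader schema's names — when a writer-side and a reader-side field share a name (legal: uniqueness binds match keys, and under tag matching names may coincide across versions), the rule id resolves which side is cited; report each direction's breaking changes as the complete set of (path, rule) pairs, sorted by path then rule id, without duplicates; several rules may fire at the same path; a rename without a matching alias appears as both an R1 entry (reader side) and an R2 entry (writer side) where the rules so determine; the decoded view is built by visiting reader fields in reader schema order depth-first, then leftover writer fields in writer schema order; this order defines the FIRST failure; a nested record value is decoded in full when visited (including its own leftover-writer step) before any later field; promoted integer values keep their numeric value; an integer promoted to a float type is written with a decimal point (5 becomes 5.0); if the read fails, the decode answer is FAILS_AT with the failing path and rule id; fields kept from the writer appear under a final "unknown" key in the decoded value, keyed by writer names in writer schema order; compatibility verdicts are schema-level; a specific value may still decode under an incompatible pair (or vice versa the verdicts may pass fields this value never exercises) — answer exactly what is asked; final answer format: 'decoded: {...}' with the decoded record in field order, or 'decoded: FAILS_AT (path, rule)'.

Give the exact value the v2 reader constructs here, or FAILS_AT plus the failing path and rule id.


the writer's type comes first in each Account pair
migrating the Account value to v2:
  phone := null (absent, optional -> null)
  kind := null (absent, optional -> null)
  read fails at retries under R1 (no fill)
  => FAILS_AT (retries, R1)
diffs on Account not affecting the asked answer:
  enum Channel (field kind in record Account): symbol PUSH added -> fires no rule on Account under this dialect and leaves the result unchanged
  added field age to record Account: optional int32, tag 15 (in v2 it sits immediately before price) -> fires no rule on Account under this dialect and leaves the result unchanged
  added field phone to record Account: optional string, tag 14 (in v2 it sits immediately before kind) -> fires no rule on Account under this dialect and leaves the result unchanged

decoded: FAILS_AT (retries, R1)


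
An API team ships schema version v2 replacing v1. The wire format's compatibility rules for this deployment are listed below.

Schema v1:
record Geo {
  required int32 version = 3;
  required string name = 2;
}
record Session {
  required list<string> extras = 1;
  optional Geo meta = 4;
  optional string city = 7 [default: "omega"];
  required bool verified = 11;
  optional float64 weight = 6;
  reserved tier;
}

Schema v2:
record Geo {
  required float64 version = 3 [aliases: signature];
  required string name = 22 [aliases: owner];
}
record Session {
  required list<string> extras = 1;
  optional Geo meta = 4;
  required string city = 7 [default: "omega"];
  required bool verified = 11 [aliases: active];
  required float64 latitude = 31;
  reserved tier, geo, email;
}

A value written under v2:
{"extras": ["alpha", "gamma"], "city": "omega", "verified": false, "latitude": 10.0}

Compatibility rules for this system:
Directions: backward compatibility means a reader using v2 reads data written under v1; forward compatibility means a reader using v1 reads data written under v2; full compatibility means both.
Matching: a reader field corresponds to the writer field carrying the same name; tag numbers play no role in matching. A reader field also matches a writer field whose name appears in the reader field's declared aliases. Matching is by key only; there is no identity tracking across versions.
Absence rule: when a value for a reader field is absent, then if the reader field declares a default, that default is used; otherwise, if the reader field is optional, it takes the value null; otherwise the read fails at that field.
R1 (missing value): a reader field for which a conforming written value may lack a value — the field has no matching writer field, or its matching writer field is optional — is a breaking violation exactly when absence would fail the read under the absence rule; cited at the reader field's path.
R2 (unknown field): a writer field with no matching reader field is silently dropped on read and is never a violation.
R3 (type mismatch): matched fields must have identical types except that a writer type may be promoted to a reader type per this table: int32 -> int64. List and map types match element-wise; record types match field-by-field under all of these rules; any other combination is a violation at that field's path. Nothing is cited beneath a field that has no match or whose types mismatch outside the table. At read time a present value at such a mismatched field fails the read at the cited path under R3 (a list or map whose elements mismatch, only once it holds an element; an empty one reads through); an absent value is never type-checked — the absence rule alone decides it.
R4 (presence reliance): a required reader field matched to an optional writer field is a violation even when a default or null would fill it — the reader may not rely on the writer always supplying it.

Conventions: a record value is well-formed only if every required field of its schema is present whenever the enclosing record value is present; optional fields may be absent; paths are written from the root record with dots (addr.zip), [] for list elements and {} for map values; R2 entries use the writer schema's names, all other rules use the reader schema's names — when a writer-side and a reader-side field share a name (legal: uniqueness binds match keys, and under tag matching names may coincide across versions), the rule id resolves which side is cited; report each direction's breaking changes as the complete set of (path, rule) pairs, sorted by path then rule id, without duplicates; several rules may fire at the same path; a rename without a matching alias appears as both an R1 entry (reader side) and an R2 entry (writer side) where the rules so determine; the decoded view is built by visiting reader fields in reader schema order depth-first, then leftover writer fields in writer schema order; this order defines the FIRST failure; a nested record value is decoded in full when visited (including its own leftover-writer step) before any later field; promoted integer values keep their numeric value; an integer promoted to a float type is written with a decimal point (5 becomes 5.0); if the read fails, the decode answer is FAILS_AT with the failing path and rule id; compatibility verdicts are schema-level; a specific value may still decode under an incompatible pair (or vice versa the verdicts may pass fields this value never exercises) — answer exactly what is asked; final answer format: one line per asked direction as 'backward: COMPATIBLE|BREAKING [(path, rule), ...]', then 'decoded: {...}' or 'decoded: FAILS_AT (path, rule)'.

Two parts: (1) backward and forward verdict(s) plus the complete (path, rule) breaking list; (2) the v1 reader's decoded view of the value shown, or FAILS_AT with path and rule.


backward: BREAKING [(city, R4), (latitude, R1), (meta.version, R3)]; forward: BREAKING [(meta.version, R3)]; decoded: {"extras": ["alpha", "gamma"], "meta": null, "city": "omega", "verified": false, "weight": null}

each type pair in Session: writer, then reader
checking backward for Session: reader v2 against writer v1:
  extras: paired with writer extras (list<string> -> list<string>; writer required)
  meta: paired with writer meta (Geo -> Geo; writer optional)
  city: paired with writer city (string -> string; writer optional)
  verified: paired with writer verified (bool -> bool; writer required)
  latitude has no writer counterpart
  writer weight: unknown to reader
  meta.version: paired with writer meta.version (int32 -> float64; writer required)
  meta.name: paired with writer meta.name (string -> string; writer required)
  breaking: (city, R4)
  breaking: (latitude, R1)
  breaking: (meta.version, R3)
  backward on Session therefore BREAKING (3)
checking forward for Session: reader v1 against writer v2:
  extras: paired with writer extras (list<string> -> list<string>; writer required)
  meta: paired with writer meta (Geo -> Geo; writer optional)
  city: paired with writer city (string -> string; writer required)
  verified: paired with writer verified (bool -> bool; writer required)
  weight has no writer counterpart
  writer latitude: unknown to reader
  meta.version: paired with writer meta.version (float64 -> int32; writer required)
  meta.name: paired with writer meta.name (string -> string; writer required)
  breaking: (meta.version, R3)
  forward on Session therefore BREAKING (1)
migrating the Session value to v1:
  extras := ["alpha", "gamma"]
  meta := null (missing; optional => null)
  city := "omega"
  verified := false
  weight := null (missing; optional => null)
  writer latitude: no reader field; dropped
  => decoded: {"extras": ["alpha", "gamma"], "meta": null, "city": "omega", "verified": false, "weight": null}


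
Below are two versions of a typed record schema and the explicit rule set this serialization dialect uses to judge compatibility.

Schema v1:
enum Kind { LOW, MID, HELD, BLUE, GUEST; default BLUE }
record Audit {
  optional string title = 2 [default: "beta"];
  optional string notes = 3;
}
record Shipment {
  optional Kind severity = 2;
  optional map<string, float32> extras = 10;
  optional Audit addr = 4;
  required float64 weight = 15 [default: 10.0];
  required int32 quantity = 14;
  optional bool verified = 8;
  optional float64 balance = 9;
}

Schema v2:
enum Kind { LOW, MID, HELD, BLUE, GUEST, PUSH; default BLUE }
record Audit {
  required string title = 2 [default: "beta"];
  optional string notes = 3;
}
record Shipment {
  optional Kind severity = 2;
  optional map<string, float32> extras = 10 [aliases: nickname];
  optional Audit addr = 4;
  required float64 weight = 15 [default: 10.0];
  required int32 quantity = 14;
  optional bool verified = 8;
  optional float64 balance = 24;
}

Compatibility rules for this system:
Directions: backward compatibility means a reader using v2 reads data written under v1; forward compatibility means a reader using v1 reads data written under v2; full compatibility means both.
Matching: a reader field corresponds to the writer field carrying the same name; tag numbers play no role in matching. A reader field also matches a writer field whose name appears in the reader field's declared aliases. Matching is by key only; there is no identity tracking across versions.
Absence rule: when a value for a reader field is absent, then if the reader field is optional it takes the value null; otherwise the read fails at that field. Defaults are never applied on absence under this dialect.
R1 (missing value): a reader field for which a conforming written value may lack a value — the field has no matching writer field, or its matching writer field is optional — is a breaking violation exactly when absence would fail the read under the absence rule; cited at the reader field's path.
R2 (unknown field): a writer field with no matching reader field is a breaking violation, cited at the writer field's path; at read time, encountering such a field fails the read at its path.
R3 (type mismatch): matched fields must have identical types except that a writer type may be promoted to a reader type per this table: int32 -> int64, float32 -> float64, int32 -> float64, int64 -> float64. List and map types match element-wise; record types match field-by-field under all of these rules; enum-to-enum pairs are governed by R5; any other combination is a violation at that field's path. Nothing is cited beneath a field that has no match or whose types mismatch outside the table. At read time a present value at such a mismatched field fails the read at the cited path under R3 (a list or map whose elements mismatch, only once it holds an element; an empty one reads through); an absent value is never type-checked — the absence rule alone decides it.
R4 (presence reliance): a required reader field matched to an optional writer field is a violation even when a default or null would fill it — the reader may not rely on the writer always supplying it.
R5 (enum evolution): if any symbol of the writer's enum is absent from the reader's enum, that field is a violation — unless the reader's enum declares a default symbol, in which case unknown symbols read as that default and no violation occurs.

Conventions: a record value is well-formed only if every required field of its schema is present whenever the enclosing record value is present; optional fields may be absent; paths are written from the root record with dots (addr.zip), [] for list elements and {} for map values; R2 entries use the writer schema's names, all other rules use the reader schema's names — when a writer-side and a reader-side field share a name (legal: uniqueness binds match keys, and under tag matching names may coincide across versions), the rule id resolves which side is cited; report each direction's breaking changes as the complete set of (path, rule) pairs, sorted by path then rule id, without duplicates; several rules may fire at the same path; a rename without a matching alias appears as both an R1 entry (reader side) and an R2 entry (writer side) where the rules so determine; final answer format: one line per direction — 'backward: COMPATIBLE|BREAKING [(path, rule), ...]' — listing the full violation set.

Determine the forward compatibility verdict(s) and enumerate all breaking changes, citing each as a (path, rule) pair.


arrows below run writer -> reader for Shipment
checking forward for Shipment: reader v1 against writer v2:
  severity: paired with writer severity (Kind -> Kind; writer optional)
  extras: paired with writer extras (map<string, float32> -> map<string, float32>; writer optional)
  addr: paired with writer addr (Audit -> Audit; writer optional)
  weight: paired with writer weight (float64 -> float64; writer required)
  quantity: paired with writer quantity (int32 -> int32; writer required)
  verified: paired with writer verified (bool -> bool; writer optional)
  balance: paired with writer balance (float64 -> float64; writer optional)
  addr.title: paired with writer addr.title (string -> string; writer required)
  addr.notes: paired with writer addr.notes (string -> string; writer optional)
  nothing fires on Shipment: forward is COMPATIBLE
ruling out the remaining Shipment differences:
  enum Kind (field severity in record Shipment): symbol PUSH added -> fires no rule on Shipment, leaving the asked answer as it is
  field balance in record Shipment: tag 9 changed to 24 -> fires no rule on Shipment, leaving the asked answer as it is
  field title in record Audit: optional changed to required -> matters only for Shipment's backward compatibility — outside the asked direction

forward: COMPATIBLE []


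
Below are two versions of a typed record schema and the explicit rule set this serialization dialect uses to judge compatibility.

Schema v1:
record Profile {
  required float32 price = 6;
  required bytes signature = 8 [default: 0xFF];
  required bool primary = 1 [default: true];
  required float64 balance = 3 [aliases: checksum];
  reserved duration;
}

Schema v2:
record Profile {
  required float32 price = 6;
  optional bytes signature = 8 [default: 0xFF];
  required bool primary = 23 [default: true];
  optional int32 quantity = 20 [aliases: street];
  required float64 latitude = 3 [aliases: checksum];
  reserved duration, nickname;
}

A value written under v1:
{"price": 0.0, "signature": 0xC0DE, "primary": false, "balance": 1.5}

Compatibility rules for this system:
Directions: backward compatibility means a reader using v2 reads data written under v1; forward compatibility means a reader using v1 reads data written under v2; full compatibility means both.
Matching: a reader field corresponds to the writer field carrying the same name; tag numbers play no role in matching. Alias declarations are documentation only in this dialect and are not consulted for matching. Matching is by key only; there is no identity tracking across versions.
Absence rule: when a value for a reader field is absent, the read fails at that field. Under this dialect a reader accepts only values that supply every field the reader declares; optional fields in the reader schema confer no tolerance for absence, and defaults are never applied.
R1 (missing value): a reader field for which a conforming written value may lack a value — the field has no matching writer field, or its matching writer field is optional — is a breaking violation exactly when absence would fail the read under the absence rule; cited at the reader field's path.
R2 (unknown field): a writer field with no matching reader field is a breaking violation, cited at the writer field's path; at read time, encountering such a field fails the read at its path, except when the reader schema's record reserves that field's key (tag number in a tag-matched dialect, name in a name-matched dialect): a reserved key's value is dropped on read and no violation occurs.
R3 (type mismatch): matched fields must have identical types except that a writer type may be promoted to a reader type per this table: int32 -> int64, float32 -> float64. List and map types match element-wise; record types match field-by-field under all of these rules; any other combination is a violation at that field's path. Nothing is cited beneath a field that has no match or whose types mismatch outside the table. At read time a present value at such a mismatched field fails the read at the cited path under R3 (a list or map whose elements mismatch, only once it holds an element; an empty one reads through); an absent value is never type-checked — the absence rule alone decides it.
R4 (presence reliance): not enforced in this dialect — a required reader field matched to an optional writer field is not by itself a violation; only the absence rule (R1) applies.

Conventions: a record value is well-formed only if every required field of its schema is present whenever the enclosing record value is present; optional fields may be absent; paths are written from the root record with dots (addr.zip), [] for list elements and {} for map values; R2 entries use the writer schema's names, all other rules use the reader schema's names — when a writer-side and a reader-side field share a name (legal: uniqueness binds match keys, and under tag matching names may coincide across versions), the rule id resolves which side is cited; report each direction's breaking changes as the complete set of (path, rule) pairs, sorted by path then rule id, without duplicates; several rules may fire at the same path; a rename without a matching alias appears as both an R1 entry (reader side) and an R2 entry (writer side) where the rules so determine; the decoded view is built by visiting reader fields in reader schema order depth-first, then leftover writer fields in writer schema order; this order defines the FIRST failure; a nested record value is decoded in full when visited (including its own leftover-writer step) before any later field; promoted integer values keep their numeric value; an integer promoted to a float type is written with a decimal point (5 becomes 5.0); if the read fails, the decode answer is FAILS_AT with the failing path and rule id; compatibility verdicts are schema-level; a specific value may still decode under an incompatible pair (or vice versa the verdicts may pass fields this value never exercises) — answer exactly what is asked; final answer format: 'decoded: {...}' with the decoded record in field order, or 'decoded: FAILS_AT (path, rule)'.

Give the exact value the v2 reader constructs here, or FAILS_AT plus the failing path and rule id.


the writer's type comes first in each Profile pair
decode walk for Profile under reader schema v2:
  price := 0.0
  signature := 0xC0DE
  primary := false
  read fails at quantity under R1 (no fill)
  => FAILS_AT (quantity, R1)
the rest of the Profile diff is inert for this question:
  field signature in record Profile: required changed to optional -> affects the rule determinations only; this particular Profile value decodes identically
  field primary in record Profile: tag 1 changed to 23 -> fires no rule on Profile under this dialect and leaves the result unchanged
  renamed field balance to latitude in record Profile -> affects the rule determinations only; this particular Profile value decodes identically

decoded: FAILS_AT (quantity, R1)


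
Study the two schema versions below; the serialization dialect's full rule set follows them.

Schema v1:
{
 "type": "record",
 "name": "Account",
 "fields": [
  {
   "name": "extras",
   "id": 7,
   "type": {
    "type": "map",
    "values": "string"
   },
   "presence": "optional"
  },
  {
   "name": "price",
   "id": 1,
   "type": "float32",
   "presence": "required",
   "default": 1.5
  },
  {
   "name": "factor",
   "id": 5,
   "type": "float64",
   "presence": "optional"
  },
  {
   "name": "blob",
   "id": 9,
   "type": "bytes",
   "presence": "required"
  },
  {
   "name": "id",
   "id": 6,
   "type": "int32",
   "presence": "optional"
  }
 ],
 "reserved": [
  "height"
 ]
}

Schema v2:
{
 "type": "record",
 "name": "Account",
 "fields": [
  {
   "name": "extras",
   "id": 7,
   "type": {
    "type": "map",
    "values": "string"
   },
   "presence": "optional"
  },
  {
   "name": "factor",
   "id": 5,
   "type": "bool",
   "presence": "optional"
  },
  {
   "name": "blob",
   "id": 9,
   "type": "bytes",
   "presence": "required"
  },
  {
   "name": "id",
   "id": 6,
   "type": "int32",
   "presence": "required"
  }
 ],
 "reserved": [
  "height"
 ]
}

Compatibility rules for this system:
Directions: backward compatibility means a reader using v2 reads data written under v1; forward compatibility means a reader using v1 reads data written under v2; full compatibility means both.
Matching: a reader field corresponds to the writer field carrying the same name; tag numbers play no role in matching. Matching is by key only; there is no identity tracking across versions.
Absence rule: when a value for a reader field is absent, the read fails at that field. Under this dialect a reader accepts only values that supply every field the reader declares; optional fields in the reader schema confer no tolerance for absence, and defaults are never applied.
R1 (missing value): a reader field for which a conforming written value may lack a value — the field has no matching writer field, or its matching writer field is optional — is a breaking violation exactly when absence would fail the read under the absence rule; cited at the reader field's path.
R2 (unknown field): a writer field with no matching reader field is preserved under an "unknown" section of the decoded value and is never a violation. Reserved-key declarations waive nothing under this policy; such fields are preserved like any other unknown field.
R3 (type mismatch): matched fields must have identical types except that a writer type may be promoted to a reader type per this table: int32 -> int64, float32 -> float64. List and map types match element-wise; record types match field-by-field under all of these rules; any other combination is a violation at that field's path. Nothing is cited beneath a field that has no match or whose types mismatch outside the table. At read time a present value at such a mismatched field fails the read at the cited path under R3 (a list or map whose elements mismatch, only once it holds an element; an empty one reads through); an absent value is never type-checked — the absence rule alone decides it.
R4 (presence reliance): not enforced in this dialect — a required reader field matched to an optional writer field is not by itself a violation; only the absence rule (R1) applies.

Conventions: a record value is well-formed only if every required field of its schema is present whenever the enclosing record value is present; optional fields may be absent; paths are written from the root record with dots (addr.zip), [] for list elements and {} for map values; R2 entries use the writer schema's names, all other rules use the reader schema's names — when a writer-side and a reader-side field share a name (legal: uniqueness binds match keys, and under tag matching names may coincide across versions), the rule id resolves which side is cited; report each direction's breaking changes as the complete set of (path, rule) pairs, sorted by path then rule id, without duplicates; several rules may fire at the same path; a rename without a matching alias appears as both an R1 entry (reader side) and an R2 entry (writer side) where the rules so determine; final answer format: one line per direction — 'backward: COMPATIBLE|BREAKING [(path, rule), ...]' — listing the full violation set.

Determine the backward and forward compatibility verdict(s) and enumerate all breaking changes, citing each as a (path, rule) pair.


backward: BREAKING [(extras, R1), (factor, R1), (factor, R3), (id, R1)]; forward: BREAKING [(extras, R1), (factor, R1), (factor, R3), (price, R1)]

in Account below, arrows point writer -> reader
backward for Account (reader v2, writer v1):
  writer optional, map<string, string> -> map<string, string>: reader extras maps from writer extras
  writer optional, float64 -> bool: reader factor maps from writer factor
  writer required, bytes -> bytes: reader blob maps from writer blob
  writer optional, int32 -> int32: reader id maps from writer id
  price (writer side), unknown to reader
  rule R1 violated at extras
  rule R1 violated at factor
  rule R3 violated at factor
  rule R1 violated at id
  => backward verdict for Account: BREAKING, 4 violation(s)
forward for Account (reader v1, writer v2):
  writer optional, map<string, string> -> map<string, string>: reader extras maps from writer extras
  no writer field matches reader price
  writer optional, bool -> float64: reader factor maps from writer factor
  writer required, bytes -> bytes: reader blob maps from writer blob
  writer required, int32 -> int32: reader id maps from writer id
  rule R1 violated at extras
  rule R1 violated at factor
  rule R3 violated at factor
  rule R1 violated at price
  => forward verdict for Account: BREAKING, 4 violation(s)
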